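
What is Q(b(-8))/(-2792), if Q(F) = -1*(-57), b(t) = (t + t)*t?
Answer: -57/2792 ≈ -0.020415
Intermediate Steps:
b(t) = 2*t**2 (b(t) = (2*t)*t = 2*t**2)
Q(F) = 57
Q(b(-8))/(-2792) = 57/(-2792) = 57*(-1/2792) = -57/2792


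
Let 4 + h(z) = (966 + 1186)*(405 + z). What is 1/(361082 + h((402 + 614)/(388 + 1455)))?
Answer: 1843/2273938266 ≈ 8.1049e-7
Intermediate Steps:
h(z) = 871556 + 2152*z (h(z) = -4 + (966 + 1186)*(405 + z) = -4 + 2152*(405 + z) = -4 + (871560 + 2152*z) = 871556 + 2152*z)
1/(361082 + h((402 + 614)/(388 + 1455))) = 1/(361082 + (871556 + 2152*((402 + 614)/(388 + 1455)))) = 1/(361082 + (871556 + 2152*(1016/1843))) = 1/(361082 + (871556 + 2186432/1843)) = 1/(361082 + 1608464140/1843) = 1/(2273938266/1843) = 1843/2273938266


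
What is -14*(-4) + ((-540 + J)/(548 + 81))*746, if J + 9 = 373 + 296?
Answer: 124744/629 ≈ 198.32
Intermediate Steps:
J = 660 (J = -9 + (373 + 296) = -9 + 669 = 660)
-14*(-4) + ((-540 + J)/(548 + 81))*746 = -14*(-4) + ((-540 + 660)/(548 + 81))*746 = 56 + (120/629)*746 = 56 + 89520/629 = 124744/629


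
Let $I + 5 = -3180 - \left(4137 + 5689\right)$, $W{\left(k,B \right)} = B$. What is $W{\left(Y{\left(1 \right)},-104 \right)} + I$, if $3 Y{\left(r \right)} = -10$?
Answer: $-13115$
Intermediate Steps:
$Y{\left(r \right)} = - \frac{10}{3}$ ($Y{\left(r \right)} = \frac{1}{3} \left(-10\right) = - \frac{10}{3}$)
$I = -13011$ ($I = -5 - 13006 = -13011$)
$W{\left(Y{\left(1 \right)},-104 \right)} + I = -104 - 13011 = -13115$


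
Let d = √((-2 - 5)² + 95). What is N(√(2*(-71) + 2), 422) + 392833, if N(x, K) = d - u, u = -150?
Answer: 392995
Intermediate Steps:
d = 12 (d = √((-7)² + 95) = √(49 + 95) = √144 = 12)
N(x, K) = 162 (N(x, K) = 12 - 1*(-150) = 12 + 150 = 162)
N(√(2*(-71) + 2), 422) + 392833 = 162 + 392833 = 392995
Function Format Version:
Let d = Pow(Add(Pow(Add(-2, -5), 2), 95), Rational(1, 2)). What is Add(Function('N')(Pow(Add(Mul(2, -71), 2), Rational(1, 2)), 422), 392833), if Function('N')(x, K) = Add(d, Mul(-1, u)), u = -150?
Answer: 392995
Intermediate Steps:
d = 12 (d = Pow(Add(Pow(-7, 2), 95), Rational(1, 2)) = Pow(Add(49, 95), Rational(1, 2)) = Pow(144, Rational(1, 2)) = 12)
Function('N')(x, K) = 162 (Function('N')(x, K) = Add(12, Mul(-1, -150)) = Add(12, 150) = 162)
Add(Function('N')(Pow(Add(Mul(2, -71), 2), Rational(1, 2)), 422), 392833) = Add(162, 392833) = 392995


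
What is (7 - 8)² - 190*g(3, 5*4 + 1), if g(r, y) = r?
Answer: -569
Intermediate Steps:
(7 - 8)² - 190*g(3, 5*4 + 1) = (7 - 8)² - 190*3 = (-1)² - 570 = 1 - 570 = -569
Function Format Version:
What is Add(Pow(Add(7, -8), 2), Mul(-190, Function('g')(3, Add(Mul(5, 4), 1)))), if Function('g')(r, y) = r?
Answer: -569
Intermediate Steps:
Add(Pow(Add(7, -8), 2), Mul(-190, Function('g')(3, Add(Mul(5, 4), 1)))) = Add(Pow(Add(7, -8), 2), Mul(-190, 3)) = Add(Pow(-1, 2), -570) = Add(1, -570) = -569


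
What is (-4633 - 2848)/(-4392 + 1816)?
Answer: 7481/2576 ≈ 2.9041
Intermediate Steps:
(-4633 - 2848)/(-4392 + 1816) = -7481/(-2576) = -7481*(-1/2576) = 7481/2576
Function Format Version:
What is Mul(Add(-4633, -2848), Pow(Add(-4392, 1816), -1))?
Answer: Rational(7481, 2576) ≈ 2.9041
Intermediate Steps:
Mul(Add(-4633, -2848), Pow(Add(-4392, 1816), -1)) = Mul(-7481, Pow(-2576, -1)) = Mul(-7481, Rational(-1, 2576)) = Rational(7481, 2576)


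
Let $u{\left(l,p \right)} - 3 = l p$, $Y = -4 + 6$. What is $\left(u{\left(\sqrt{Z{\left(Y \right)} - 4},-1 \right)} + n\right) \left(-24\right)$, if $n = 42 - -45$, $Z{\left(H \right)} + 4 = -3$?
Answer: $-2160 + 24 i \sqrt{11} \approx -2160.0 + 79.599 i$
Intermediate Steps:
$Y = 2$
$Z{\left(H \right)} = -7$ ($Z{\left(H \right)} = -4 - 3 = -7$)
$n = 87$ ($n = 42 + 45 = 87$)
$u{\left(l,p \right)} = 3 + l p$
$\left(u{\left(\sqrt{Z{\left(Y \right)} - 4},-1 \right)} + n\right) \left(-24\right) = \left(\left(3 + \sqrt{-7 - 4} \left(-1\right)\right) + 87\right) \left(-24\right) = \left(\left(3 + \sqrt{-11} \left(-1\right)\right) + 87\right) \left(-24\right) = \left(\left(3 + i \sqrt{11} \left(-1\right)\right) + 87\right) \left(-24\right) = \left(\left(3 - i \sqrt{11}\right) + 87\right) \left(-24\right) = \left(90 - i \sqrt{11}\right) \left(-24\right) = -2160 + 24 i \sqrt{11}$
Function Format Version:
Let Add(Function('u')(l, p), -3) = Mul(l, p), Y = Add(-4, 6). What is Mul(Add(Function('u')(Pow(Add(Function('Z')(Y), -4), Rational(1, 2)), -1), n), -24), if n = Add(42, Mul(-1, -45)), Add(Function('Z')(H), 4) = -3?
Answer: Add(-2160, Mul(24, I, Pow(11, Rational(1, 2)))) ≈ Add(-2160.0, Mul(79.599, I))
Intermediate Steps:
Y = 2
Function('Z')(H) = -7 (Function('Z')(H) = Add(-4, -3) = -7)
n = 87 (n = Add(42, 45) = 87)
Function('u')(l, p) = Add(3, Mul(l, p))
Mul(Add(Function('u')(Pow(Add(Function('Z')(Y), -4), Rational(1, 2)), -1), n), -24) = Mul(Add(Add(3, Mul(Pow(Add(-7, -4), Rational(1, 2)), -1)), 87), -24) = Mul(Add(Add(3, Mul(Pow(-11, Rational(1, 2)), -1)), 87), -24) = Mul(Add(Add(3, Mul(Mul(I, Pow(11, Rational(1, 2))), -1)), 87), -24) = Mul(Add(Add(3, Mul(-1, I, Pow(11, Rational(1, 2)))), 87), -24) = Mul(Add(90, Mul(-1, I, Pow(11, Rational(1, 2)))), -24) = Add(-2160, Mul(24, I, Pow(11, Rational(1, 2))))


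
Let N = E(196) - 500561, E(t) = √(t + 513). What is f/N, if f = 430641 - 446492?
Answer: 7934392411/250561314012 + 15851*√709/250561314012 ≈ 0.031668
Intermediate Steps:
E(t) = √(513 + t)
f = -15851
N = -500561 + √709 (N = √(513 + 196) - 500561 = √709 - 500561 = -500561 + √709 ≈ -5.0053e+5)
f/N = -15851/(-500561 + √709)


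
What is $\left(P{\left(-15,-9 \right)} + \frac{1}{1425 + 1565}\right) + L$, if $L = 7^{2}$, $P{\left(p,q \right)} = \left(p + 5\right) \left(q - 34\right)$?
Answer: $\frac{1432211}{2990} \approx 479.0$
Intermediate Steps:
$P{\left(p,q \right)} = \left(-34 + q\right) \left(5 + p\right)$ ($P{\left(p,q \right)} = \left(5 + p\right) \left(-34 + q\right) = \left(-34 + q\right) \left(5 + p\right)$)
$L = 49$
$\left(P{\left(-15,-9 \right)} + \frac{1}{1425 + 1565}\right) + L = \left(\left(-170 - -510 + 5 \left(-9\right) - -135\right) + \frac{1}{1425 + 1565}\right) + 49 = \left(\left(-170 + 510 - 45 + 135\right) + \frac{1}{2990}\right) + 49 = \left(430 + \frac{1}{2990}\right) + 49 = \frac{1285701}{2990} + 49 = \frac{1432211}{2990}$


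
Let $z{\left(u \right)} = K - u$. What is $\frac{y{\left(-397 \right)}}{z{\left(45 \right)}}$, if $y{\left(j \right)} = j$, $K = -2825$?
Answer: $\frac{397}{2870} \approx 0.13833$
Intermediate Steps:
$z{\left(u \right)} = -2825 - u$
$\frac{y{\left(-397 \right)}}{z{\left(45 \right)}} = - \frac{397}{-2825 - 45} = - \frac{397}{-2870} = \left(-397\right) \left(- \frac{1}{2870}\right) = \frac{397}{2870}$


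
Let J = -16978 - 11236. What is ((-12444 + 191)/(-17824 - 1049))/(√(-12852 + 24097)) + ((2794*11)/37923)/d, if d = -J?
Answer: 15367/534979761 + 12253*√11245/212226885 ≈ 0.0061511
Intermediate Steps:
J = -28214
d = 28214 (d = -1*(-28214) = 28214)
((-12444 + 191)/(-17824 - 1049))/(√(-12852 + 24097)) + ((2794*11)/37923)/d = ((-12444 + 191)/(-17824 - 1049))/(√(-12852 + 24097)) + ((2794*11)/37923)/28214 = (-12253/(-18873))/(√11245) + (30734*(1/37923))*(1/28214) = (-12253*(-1/18873))*(√11245/11245) + (30734/37923)*(1/28214) = 12253*(√11245/11245)/18873 + 15367/534979761 = 12253*√11245/212226885 + 15367/534979761 = 15367/534979761 + 12253*√11245/212226885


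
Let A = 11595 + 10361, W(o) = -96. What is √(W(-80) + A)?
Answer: 2*√5465 ≈ 147.85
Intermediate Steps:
A = 21956
√(W(-80) + A) = √(-96 + 21956) = √21860 = 2*√5465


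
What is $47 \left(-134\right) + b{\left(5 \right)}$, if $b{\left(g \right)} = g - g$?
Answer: $-6298$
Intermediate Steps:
$b{\left(g \right)} = 0$
$47 \left(-134\right) + b{\left(5 \right)} = 47 \left(-134\right) + 0 = -6298 + 0 = -6298$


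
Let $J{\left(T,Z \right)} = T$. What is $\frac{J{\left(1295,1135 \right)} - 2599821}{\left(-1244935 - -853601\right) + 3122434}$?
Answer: $- \frac{1299263}{1365550} \approx -0.95146$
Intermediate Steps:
$\frac{J{\left(1295,1135 \right)} - 2599821}{\left(-1244935 - -853601\right) + 3122434} = \frac{1295 - 2599821}{\left(-1244935 - -853601\right) + 3122434} = - \frac{2598526}{\left(-1244935 + 853601\right) + 3122434} = - \frac{2598526}{-391334 + 3122434} = - \frac{2598526}{2731100} = \left(-2598526\right) \frac{1}{2731100} = - \frac{1299263}{1365550}$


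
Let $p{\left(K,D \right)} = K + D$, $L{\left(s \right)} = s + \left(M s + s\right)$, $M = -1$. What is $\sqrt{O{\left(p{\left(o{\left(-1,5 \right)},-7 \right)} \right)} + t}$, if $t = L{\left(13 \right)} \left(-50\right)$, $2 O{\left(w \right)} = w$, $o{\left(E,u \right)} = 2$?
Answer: $\frac{3 i \sqrt{290}}{2} \approx 25.544 i$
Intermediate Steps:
$L{\left(s \right)} = s$ ($L{\left(s \right)} = s + \left(- s + s\right) = s + 0 = s$)
$p{\left(K,D \right)} = D + K$
$O{\left(w \right)} = \frac{w}{2}$
$t = -650$ ($t = 13 \left(-50\right) = -650$)
$\sqrt{O{\left(p{\left(o{\left(-1,5 \right)},-7 \right)} \right)} + t} = \sqrt{\frac{-7 + 2}{2} - 650} = \sqrt{\frac{1}{2} \left(-5\right) - 650} = \sqrt{- \frac{5}{2} - 650} = \sqrt{- \frac{1305}{2}} = \frac{3 i \sqrt{290}}{2}$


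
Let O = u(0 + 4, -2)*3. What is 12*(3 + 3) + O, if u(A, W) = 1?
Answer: 75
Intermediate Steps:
O = 3 (O = 1*3 = 3)
12*(3 + 3) + O = 12*(3 + 3) + 3 = 12*6 + 3 = 72 + 3 = 75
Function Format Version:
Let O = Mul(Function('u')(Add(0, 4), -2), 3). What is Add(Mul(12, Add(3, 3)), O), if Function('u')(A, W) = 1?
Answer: 75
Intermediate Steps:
O = 3 (O = Mul(1, 3) = 3)
Add(Mul(12, Add(3, 3)), O) = Add(Mul(12, Add(3, 3)), 3) = Add(Mul(12, 6), 3) = Add(72, 3) = 75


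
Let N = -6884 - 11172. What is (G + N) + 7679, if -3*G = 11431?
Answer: -42562/3 ≈ -14187.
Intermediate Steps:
G = -11431/3 (G = -1/3*11431 = -11431/3 ≈ -3810.3)
N = -18056
(G + N) + 7679 = (-11431/3 - 18056) + 7679 = -65599/3 + 7679 = -42562/3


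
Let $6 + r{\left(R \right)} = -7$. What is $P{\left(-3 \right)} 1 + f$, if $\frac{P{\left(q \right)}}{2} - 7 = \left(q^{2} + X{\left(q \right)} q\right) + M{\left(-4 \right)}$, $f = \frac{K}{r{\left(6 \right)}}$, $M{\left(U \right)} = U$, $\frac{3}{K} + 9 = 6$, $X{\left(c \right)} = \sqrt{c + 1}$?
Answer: $\frac{313}{13} - 6 i \sqrt{2} \approx 24.077 - 8.4853 i$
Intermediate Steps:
$X{\left(c \right)} = \sqrt{1 + c}$
$K = -1$ ($K = \frac{3}{-9 + 6} = \frac{3}{-3} = 3 \left(- \frac{1}{3}\right) = -1$)
$r{\left(R \right)} = -13$ ($r{\left(R \right)} = -6 - 7 = -13$)
$f = \frac{1}{13}$ ($f = - \frac{1}{-13} = \left(-1\right) \left(- \frac{1}{13}\right) = \frac{1}{13} \approx 0.076923$)
$P{\left(q \right)} = 6 + 2 q^{2} + 2 q \sqrt{1 + q}$ ($P{\left(q \right)} = 14 + 2 \left(\left(q^{2} + \sqrt{1 + q} q\right) - 4\right) = 14 + 2 \left(\left(q^{2} + q \sqrt{1 + q}\right) - 4\right) = 14 + 2 \left(-4 + q^{2} + q \sqrt{1 + q}\right) = 14 + \left(-8 + 2 q^{2} + 2 q \sqrt{1 + q}\right) = 6 + 2 q^{2} + 2 q \sqrt{1 + q}$)
$P{\left(-3 \right)} 1 + f = \left(6 + 2 \left(-3\right)^{2} + 2 \left(-3\right) \sqrt{1 - 3}\right) 1 + \frac{1}{13} = \left(6 + 2 \cdot 9 + 2 \left(-3\right) \sqrt{-2}\right) 1 + \frac{1}{13} = \left(6 + 18 + 2 \left(-3\right) i \sqrt{2}\right) 1 + \frac{1}{13} = \left(6 + 18 - 6 i \sqrt{2}\right) 1 + \frac{1}{13} = \left(24 - 6 i \sqrt{2}\right) 1 + \frac{1}{13} = \left(24 - 6 i \sqrt{2}\right) + \frac{1}{13} = \frac{313}{13} - 6 i \sqrt{2}$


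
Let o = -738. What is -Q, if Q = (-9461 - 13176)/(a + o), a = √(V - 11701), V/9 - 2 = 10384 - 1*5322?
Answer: -16706106/510769 - 113185*√1355/510769 ≈ -40.865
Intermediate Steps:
V = 45576 (V = 18 + 9*(10384 - 1*5322) = 18 + 9*(10384 - 5322) = 18 + 9*5062 = 18 + 45558 = 45576)
a = 5*√1355 (a = √(45576 - 11701) = √33875 = 5*√1355 ≈ 184.05)
Q = -22637/(-738 + 5*√1355) (Q = (-9461 - 13176)/(5*√1355 - 738) = -22637/(-738 + 5*√1355) ≈ 40.865)
-Q = -(16706106/510769 + 113185*√1355/510769) = -16706106/510769 - 113185*√1355/510769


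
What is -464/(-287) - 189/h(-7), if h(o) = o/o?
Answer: -53779/287 ≈ -187.38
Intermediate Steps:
h(o) = 1
-464/(-287) - 189/h(-7) = -464/(-287) - 189/1 = -464*(-1/287) - 189*1 = 464/287 - 189 = -53779/287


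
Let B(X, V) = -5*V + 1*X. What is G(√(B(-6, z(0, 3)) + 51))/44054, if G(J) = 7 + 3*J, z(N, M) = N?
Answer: 7/44054 + 9*√5/44054 ≈ 0.00061571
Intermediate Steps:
B(X, V) = X - 5*V (B(X, V) = -5*V + X = X - 5*V)
G(√(B(-6, z(0, 3)) + 51))/44054 = (7 + 3*√((-6 - 5*0) + 51))/44054 = (7 + 3*√((-6 + 0) + 51))*(1/44054) = (7 + 3*√(-6 + 51))*(1/44054) = (7 + 3*√45)*(1/44054) = (7 + 3*(3*√5))*(1/44054) = (7 + 9*√5)*(1/44054) = 7/44054 + 9*√5/44054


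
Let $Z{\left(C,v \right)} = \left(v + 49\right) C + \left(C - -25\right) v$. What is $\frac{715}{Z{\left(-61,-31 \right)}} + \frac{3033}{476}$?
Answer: $\frac{197467}{4284} \approx 46.094$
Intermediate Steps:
$Z{\left(C,v \right)} = C \left(49 + v\right) + v \left(25 + C\right)$ ($Z{\left(C,v \right)} = \left(49 + v\right) C + \left(C + 25\right) v = C \left(49 + v\right) + \left(25 + C\right) v = C \left(49 + v\right) + v \left(25 + C\right)$)
$\frac{715}{Z{\left(-61,-31 \right)}} + \frac{3033}{476} = \frac{715}{25 \left(-31\right) + 49 \left(-61\right) + 2 \left(-61\right) \left(-31\right)} + \frac{3033}{476} = \frac{715}{-775 - 2989 + 3782} + 3033 \cdot \frac{1}{476} = \frac{715}{18} + \frac{3033}{476} = \frac{197467}{4284}$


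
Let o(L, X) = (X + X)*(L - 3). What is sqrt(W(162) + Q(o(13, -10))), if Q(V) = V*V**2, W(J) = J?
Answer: 7*I*sqrt(163262) ≈ 2828.4*I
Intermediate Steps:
o(L, X) = 2*X*(-3 + L) (o(L, X) = (2*X)*(-3 + L) = 2*X*(-3 + L))
Q(V) = V**3
sqrt(W(162) + Q(o(13, -10))) = sqrt(162 + (2*(-10)*(-3 + 13))**3) = sqrt(162 + (2*(-10)*10)**3) = sqrt(162 + (-200)**3) = sqrt(162 - 8000000) = sqrt(-7999838) = 7*I*sqrt(163262)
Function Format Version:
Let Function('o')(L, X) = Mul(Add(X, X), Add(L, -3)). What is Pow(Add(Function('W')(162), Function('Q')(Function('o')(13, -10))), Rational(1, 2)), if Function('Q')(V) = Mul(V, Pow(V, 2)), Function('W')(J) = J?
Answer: Mul(7, I, Pow(163262, Rational(1, 2))) ≈ Mul(2828.4, I)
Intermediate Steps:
Function('o')(L, X) = Mul(2, X, Add(-3, L)) (Function('o')(L, X) = Mul(Mul(2, X), Add(-3, L)) = Mul(2, X, Add(-3, L)))
Function('Q')(V) = Pow(V, 3)
Pow(Add(Function('W')(162), Function('Q')(Function('o')(13, -10))), Rational(1, 2)) = Pow(Add(162, Pow(Mul(2, -10, Add(-3, 13)), 3)), Rational(1, 2)) = Pow(Add(162, Pow(Mul(2, -10, 10), 3)), Rational(1, 2)) = Pow(Add(162, Pow(-200, 3)), Rational(1, 2)) = Pow(Add(162, -8000000), Rational(1, 2)) = Pow(-7999838, Rational(1, 2)) = Mul(7, I, Pow(163262, Rational(1, 2)))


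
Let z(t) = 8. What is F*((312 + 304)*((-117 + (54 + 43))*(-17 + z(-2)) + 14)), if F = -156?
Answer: -18642624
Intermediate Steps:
F*((312 + 304)*((-117 + (54 + 43))*(-17 + z(-2)) + 14)) = -156*(312 + 304)*((-117 + (54 + 43))*(-17 + 8) + 14) = -96096*((-117 + 97)*(-9) + 14) = -96096*(-20*(-9) + 14) = -96096*(180 + 14) = -96096*194 = -156*119504 = -18642624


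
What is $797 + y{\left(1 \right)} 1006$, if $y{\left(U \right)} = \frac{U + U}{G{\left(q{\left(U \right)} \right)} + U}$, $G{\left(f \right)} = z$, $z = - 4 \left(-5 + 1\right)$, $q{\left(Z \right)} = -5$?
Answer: $\frac{15561}{17} \approx 915.35$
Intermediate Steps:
$z = 16$ ($z = \left(-4\right) \left(-4\right) = 16$)
$G{\left(f \right)} = 16$
$y{\left(U \right)} = \frac{2 U}{16 + U}$ ($y{\left(U \right)} = \frac{U + U}{16 + U} = \frac{2 U}{16 + U}$)
$797 + y{\left(1 \right)} 1006 = 797 + 2 \cdot 1 \frac{1}{16 + 1} \cdot 1006 = 797 + 2 \cdot 1 \cdot \frac{1}{17} \cdot 1006 = 797 + \frac{2}{17} \cdot 1006 = 797 + \frac{2012}{17} = \frac{15561}{17}$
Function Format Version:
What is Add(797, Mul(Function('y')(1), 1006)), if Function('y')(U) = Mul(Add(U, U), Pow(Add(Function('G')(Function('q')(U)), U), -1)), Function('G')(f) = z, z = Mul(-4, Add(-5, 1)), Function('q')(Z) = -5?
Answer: Rational(15561, 17) ≈ 915.35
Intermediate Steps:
z = 16 (z = Mul(-4, -4) = 16)
Function('G')(f) = 16
Function('y')(U) = Mul(2, U, Pow(Add(16, U), -1)) (Function('y')(U) = Mul(Add(U, U), Pow(Add(16, U), -1)) = Mul(Mul(2, U), Pow(Add(16, U), -1)) = Mul(2, U, Pow(Add(16, U), -1)))
Add(797, Mul(Function('y')(1), 1006)) = Add(797, Mul(Mul(2, 1, Pow(Add(16, 1), -1)), 1006)) = Add(797, Mul(Mul(2, 1, Pow(17, -1)), 1006)) = Add(797, Mul(Mul(2, 1, Rational(1, 17)), 1006)) = Add(797, Mul(Rational(2, 17), 1006)) = Add(797, Rational(2012, 17)) = Rational(15561, 17)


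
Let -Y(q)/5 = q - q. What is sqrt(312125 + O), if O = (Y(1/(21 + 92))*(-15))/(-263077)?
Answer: 5*sqrt(12485) ≈ 558.68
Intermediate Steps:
Y(q) = 0 (Y(q) = -5*(q - q) = -5*0 = 0)
O = 0 (O = (0*(-15))/(-263077) = 0*(-1/263077) = 0)
sqrt(312125 + O) = sqrt(312125 + 0) = sqrt(312125) = 5*sqrt(12485)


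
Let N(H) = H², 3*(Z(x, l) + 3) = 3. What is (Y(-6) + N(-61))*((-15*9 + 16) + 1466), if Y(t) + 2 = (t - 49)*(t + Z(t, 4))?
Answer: 5602173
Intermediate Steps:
Z(x, l) = -2 (Z(x, l) = -3 + (⅓)*3 = -3 + 1 = -2)
Y(t) = -2 + (-49 + t)*(-2 + t) (Y(t) = -2 + (t - 49)*(t - 2) = -2 + (-49 + t)*(-2 + t))
(Y(-6) + N(-61))*((-15*9 + 16) + 1466) = ((96 + (-6)² - 51*(-6)) + (-61)²)*((-15*9 + 16) + 1466) = ((96 + 36 + 306) + 3721)*((-135 + 16) + 1466) = (438 + 3721)*(-119 + 1466) = 4159*1347 = 5602173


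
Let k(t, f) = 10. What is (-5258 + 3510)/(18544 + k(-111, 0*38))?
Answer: -874/9277 ≈ -0.094211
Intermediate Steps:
(-5258 + 3510)/(18544 + k(-111, 0*38)) = (-5258 + 3510)/(18544 + 10) = -1748/18554 = -1748*1/18554 = -874/9277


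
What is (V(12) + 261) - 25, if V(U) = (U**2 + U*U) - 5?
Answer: 519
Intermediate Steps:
V(U) = -5 + 2*U**2 (V(U) = (U**2 + U**2) - 5 = 2*U**2 - 5 = -5 + 2*U**2)
(V(12) + 261) - 25 = ((-5 + 2*12**2) + 261) - 25 = ((-5 + 2*144) + 261) - 25 = ((-5 + 288) + 261) - 25 = (283 + 261) - 25 = 544 - 25 = 519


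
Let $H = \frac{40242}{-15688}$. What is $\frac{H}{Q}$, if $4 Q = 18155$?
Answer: $- \frac{20121}{35601955} \approx -0.00056517$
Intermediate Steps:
$H = - \frac{20121}{7844}$ ($H = 40242 \left(- \frac{1}{15688}\right) = - \frac{20121}{7844} \approx -2.5651$)
$Q = \frac{18155}{4}$ ($Q = \frac{1}{4} \cdot 18155 = \frac{18155}{4} \approx 4538.8$)
$\frac{H}{Q} = - \frac{20121}{7844 \cdot \frac{18155}{4}} = \left(- \frac{20121}{7844}\right) \frac{4}{18155} = - \frac{20121}{35601955}$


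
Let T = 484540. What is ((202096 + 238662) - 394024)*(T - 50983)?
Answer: 20261852838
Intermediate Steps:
((202096 + 238662) - 394024)*(T - 50983) = ((202096 + 238662) - 394024)*(484540 - 50983) = (440758 - 394024)*433557 = 46734*433557 = 20261852838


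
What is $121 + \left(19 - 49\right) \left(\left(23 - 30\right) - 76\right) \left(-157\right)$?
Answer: $-390809$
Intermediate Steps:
$121 + \left(19 - 49\right) \left(\left(23 - 30\right) - 76\right) \left(-157\right) = 121 + - 30 \left(\left(23 - 30\right) - 76\right) \left(-157\right) = 121 + - 30 \left(-7 - 76\right) \left(-157\right) = 121 + \left(-30\right) \left(-83\right) \left(-157\right) = 121 + 2490 \left(-157\right) = 121 - 390930 = -390809$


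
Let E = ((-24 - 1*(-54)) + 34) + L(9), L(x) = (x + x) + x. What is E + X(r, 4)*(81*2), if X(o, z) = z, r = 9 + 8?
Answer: 739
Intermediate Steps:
r = 17
L(x) = 3*x (L(x) = 2*x + x = 3*x)
E = 91 (E = ((-24 - 1*(-54)) + 34) + 3*9 = ((-24 + 54) + 34) + 27 = (30 + 34) + 27 = 64 + 27 = 91)
E + X(r, 4)*(81*2) = 91 + 4*(81*2) = 91 + 4*162 = 91 + 648 = 739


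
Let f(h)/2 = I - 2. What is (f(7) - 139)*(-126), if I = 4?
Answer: 17010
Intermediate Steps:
f(h) = 4 (f(h) = 2*(4 - 2) = 2*2 = 4)
(f(7) - 139)*(-126) = (4 - 139)*(-126) = -135*(-126) = 17010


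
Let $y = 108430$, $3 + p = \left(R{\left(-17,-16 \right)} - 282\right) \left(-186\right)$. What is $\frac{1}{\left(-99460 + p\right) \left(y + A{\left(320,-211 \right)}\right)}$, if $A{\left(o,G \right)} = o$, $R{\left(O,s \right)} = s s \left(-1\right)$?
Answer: $\frac{1}{65793750} \approx 1.5199 \cdot 10^{-8}$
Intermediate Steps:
$R{\left(O,s \right)} = - s^{2}$ ($R{\left(O,s \right)} = s^{2} \left(-1\right) = - s^{2}$)
$p = 100065$ ($p = -3 + \left(- \left(-16\right)^{2} - 282\right) \left(-186\right) = -3 + \left(\left(-1\right) 256 - 282\right) \left(-186\right) = -3 + \left(-256 - 282\right) \left(-186\right) = -3 - -100068 = -3 + 100068 = 100065$)
$\frac{1}{\left(-99460 + p\right) \left(y + A{\left(320,-211 \right)}\right)} = \frac{1}{\left(-99460 + 100065\right) \left(108430 + 320\right)} = \frac{1}{605 \cdot 108750} = \frac{1}{65793750}$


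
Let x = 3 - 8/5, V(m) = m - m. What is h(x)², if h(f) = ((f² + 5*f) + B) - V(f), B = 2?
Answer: 75076/625 ≈ 120.12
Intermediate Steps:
V(m) = 0
x = 7/5 (x = 3 - 8*⅕ = 3 - 8/5 = 7/5 ≈ 1.4000)
h(f) = 2 + f² + 5*f (h(f) = ((f² + 5*f) + 2) - 1*0 = (2 + f² + 5*f) + 0 = 2 + f² + 5*f)
h(x)² = (2 + (7/5)² + 5*(7/5))² = (2 + 49/25 + 7)² = (274/25)² = 75076/625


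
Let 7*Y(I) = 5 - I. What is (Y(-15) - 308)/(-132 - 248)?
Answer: 534/665 ≈ 0.80301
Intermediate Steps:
Y(I) = 5/7 - I/7 (Y(I) = (5 - I)/7 = 5/7 - I/7)
(Y(-15) - 308)/(-132 - 248) = ((5/7 - 1/7*(-15)) - 308)/(-132 - 248) = ((5/7 + 15/7) - 308)/(-380) = (20/7 - 308)*(-1/380) = -2136/7*(-1/380) = 534/665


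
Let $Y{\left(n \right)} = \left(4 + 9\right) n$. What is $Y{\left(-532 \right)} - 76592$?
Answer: $-83508$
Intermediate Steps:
$Y{\left(n \right)} = 13 n$
$Y{\left(-532 \right)} - 76592 = 13 \left(-532\right) - 76592 = -6916 - 76592 = -83508$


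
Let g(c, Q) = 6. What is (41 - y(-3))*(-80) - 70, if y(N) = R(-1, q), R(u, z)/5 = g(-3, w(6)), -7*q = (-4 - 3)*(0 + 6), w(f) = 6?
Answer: -950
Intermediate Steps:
q = 6 (q = -(-4 - 3)*(0 + 6)/7 = -(-1)*6 = -⅐*(-42) = 6)
R(u, z) = 30 (R(u, z) = 5*6 = 30)
y(N) = 30
(41 - y(-3))*(-80) - 70 = (41 - 1*30)*(-80) - 70 = (41 - 30)*(-80) - 70 = 11*(-80) - 70 = -880 - 70 = -950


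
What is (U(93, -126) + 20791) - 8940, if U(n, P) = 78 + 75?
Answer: 12004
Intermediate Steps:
U(n, P) = 153
(U(93, -126) + 20791) - 8940 = (153 + 20791) - 8940 = 20944 - 8940 = 12004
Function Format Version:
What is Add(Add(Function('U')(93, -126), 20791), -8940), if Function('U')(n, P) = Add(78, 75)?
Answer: 12004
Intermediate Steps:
Function('U')(n, P) = 153
Add(Add(Function('U')(93, -126), 20791), -8940) = Add(Add(153, 20791), -8940) = Add(20944, -8940) = 12004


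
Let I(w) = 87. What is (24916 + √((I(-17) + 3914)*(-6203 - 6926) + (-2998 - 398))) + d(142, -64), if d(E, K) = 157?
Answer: 25073 + 5*I*√2101301 ≈ 25073.0 + 7247.9*I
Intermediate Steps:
(24916 + √((I(-17) + 3914)*(-6203 - 6926) + (-2998 - 398))) + d(142, -64) = (24916 + √((87 + 3914)*(-6203 - 6926) + (-2998 - 398))) + 157 = (24916 + √(4001*(-13129) - 3396)) + 157 = (24916 + √(-52529129 - 3396)) + 157 = (24916 + √(-52532525)) + 157 = (24916 + 5*I*√2101301) + 157 = 25073 + 5*I*√2101301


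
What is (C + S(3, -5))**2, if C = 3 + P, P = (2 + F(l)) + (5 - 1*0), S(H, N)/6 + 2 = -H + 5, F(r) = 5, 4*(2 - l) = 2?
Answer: 225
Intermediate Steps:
l = 3/2 (l = 2 - 1/4*2 = 2 - 1/2 = 3/2 ≈ 1.5000)
S(H, N) = 18 - 6*H (S(H, N) = -12 + 6*(-H + 5) = -12 + 6*(5 - H) = -12 + (30 - 6*H) = 18 - 6*H)
P = 12 (P = (2 + 5) + (5 - 1*0) = 7 + (5 + 0) = 7 + 5 = 12)
C = 15 (C = 3 + 12 = 15)
(C + S(3, -5))**2 = (15 + (18 - 6*3))**2 = (15 + (18 - 18))**2 = (15 + 0)**2 = 15**2 = 225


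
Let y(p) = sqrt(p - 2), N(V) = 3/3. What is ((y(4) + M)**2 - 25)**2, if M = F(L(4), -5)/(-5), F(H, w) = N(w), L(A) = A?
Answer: 329676/625 + 2296*sqrt(2)/125 ≈ 553.46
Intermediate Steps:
N(V) = 1 (N(V) = 3*(1/3) = 1)
F(H, w) = 1
y(p) = sqrt(-2 + p)
M = -1/5 (M = 1/(-5) = 1*(-1/5) = -1/5 ≈ -0.20000)
((y(4) + M)**2 - 25)**2 = ((sqrt(-2 + 4) - 1/5)**2 - 25)**2 = ((sqrt(2) - 1/5)**2 - 25)**2 = ((-1/5 + sqrt(2))**2 - 25)**2 = (-25 + (-1/5 + sqrt(2))**2)**2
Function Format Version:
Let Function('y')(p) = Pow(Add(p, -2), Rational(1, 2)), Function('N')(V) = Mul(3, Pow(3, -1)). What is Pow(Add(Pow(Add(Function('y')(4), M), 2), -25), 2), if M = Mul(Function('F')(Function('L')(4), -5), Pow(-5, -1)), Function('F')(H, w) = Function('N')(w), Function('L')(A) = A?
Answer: Add(Rational(329676, 625), Mul(Rational(2296, 125), Pow(2, Rational(1, 2)))) ≈ 553.46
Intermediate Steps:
Function('N')(V) = 1 (Function('N')(V) = Mul(3, Rational(1, 3)) = 1)
Function('F')(H, w) = 1
Function('y')(p) = Pow(Add(-2, p), Rational(1, 2))
M = Rational(-1, 5) (M = Mul(1, Pow(-5, -1)) = Mul(1, Rational(-1, 5)) = Rational(-1, 5) ≈ -0.20000)
Pow(Add(Pow(Add(Function('y')(4), M), 2), -25), 2) = Pow(Add(Pow(Add(Pow(Add(-2, 4), Rational(1, 2)), Rational(-1, 5)), 2), -25), 2) = Pow(Add(Pow(Add(Pow(2, Rational(1, 2)), Rational(-1, 5)), 2), -25), 2) = Pow(Add(Pow(Add(Rational(-1, 5), Pow(2, Rational(1, 2))), 2), -25), 2) = Pow(Add(-25, Pow(Add(Rational(-1, 5), Pow(2, Rational(1, 2))), 2)), 2)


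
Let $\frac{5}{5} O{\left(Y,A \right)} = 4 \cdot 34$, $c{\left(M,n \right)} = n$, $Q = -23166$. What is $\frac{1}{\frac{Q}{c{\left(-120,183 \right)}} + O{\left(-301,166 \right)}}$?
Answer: $\frac{61}{574} \approx 0.10627$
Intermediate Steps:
$O{\left(Y,A \right)} = 136$ ($O{\left(Y,A \right)} = 4 \cdot 34 = 136$)
$\frac{1}{\frac{Q}{c{\left(-120,183 \right)}} + O{\left(-301,166 \right)}} = \frac{1}{- \frac{23166}{183} + 136} = \frac{1}{\left(-23166\right) \frac{1}{183} + 136} = \frac{1}{- \frac{7722}{61} + 136} = \frac{1}{\frac{574}{61}} = \frac{61}{574}$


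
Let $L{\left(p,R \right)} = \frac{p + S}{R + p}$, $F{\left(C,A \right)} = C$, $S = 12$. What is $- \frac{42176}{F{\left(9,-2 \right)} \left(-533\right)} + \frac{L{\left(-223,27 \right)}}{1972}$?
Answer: $\frac{16302542279}{1854098064} \approx 8.7927$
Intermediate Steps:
$L{\left(p,R \right)} = \frac{12 + p}{R + p}$ ($L{\left(p,R \right)} = \frac{p + 12}{R + p} = \frac{12 + p}{R + p}$)
$- \frac{42176}{F{\left(9,-2 \right)} \left(-533\right)} + \frac{L{\left(-223,27 \right)}}{1972} = - \frac{42176}{9 \left(-533\right)} + \frac{\frac{1}{27 - 223} \left(12 - 223\right)}{1972} = - \frac{42176}{-4797} + \frac{1}{-196} \left(-211\right) \frac{1}{1972} = \left(-42176\right) \left(- \frac{1}{4797}\right) + \left(- \frac{1}{196}\right) \left(-211\right) \frac{1}{1972} = \frac{42176}{4797} + \frac{211}{196} \cdot \frac{1}{1972} = \frac{42176}{4797} + \frac{211}{386512} = \frac{16302542279}{1854098064}$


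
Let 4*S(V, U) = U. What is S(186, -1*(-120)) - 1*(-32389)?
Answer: 32419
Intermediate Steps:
S(V, U) = U/4
S(186, -1*(-120)) - 1*(-32389) = (-1*(-120))/4 - 1*(-32389) = (¼)*120 + 32389 = 30 + 32389 = 32419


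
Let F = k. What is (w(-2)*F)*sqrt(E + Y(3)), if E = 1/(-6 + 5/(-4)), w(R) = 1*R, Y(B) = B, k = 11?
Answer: -22*sqrt(2407)/29 ≈ -37.219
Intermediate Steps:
w(R) = R
E = -4/29 (E = 1/(-6 + 5*(-1/4)) = 1/(-6 - 5/4) = 1/(-29/4) = -4/29 ≈ -0.13793)
F = 11
(w(-2)*F)*sqrt(E + Y(3)) = (-2*11)*sqrt(-4/29 + 3) = -22*sqrt(2407)/29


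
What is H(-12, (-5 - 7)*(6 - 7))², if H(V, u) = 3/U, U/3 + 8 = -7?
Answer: 1/225 ≈ 0.0044444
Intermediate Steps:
U = -45 (U = -24 + 3*(-7) = -24 - 21 = -45)
H(V, u) = -1/15 (H(V, u) = 3/(-45) = 3*(-1/45) = -1/15)
H(-12, (-5 - 7)*(6 - 7))² = (-1/15)² = 1/225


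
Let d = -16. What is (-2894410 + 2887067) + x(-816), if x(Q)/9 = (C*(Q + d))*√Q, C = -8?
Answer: -7343 + 239616*I*√51 ≈ -7343.0 + 1.7112e+6*I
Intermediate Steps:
x(Q) = 9*√Q*(128 - 8*Q) (x(Q) = 9*((-8*(Q - 16))*√Q) = 9*((-8*(-16 + Q))*√Q) = 9*((128 - 8*Q)*√Q) = 9*(√Q*(128 - 8*Q)) = 9*√Q*(128 - 8*Q))
(-2894410 + 2887067) + x(-816) = (-2894410 + 2887067) + 72*√(-816)*(16 - 1*(-816)) = -7343 + 72*(4*I*√51)*(16 + 816) = -7343 + 72*(4*I*√51)*832 = -7343 + 239616*I*√51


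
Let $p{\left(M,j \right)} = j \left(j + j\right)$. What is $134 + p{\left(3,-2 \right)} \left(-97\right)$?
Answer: $-642$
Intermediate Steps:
$p{\left(M,j \right)} = 2 j^{2}$ ($p{\left(M,j \right)} = j 2 j = 2 j^{2}$)
$134 + p{\left(3,-2 \right)} \left(-97\right) = 134 + 2 \left(-2\right)^{2} \left(-97\right) = 134 + 2 \cdot 4 \left(-97\right) = 134 + 8 \left(-97\right) = 134 - 776 = -642$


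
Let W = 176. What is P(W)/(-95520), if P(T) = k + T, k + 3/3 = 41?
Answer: -9/3980 ≈ -0.0022613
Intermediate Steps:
k = 40 (k = -1 + 41 = 40)
P(T) = 40 + T
P(W)/(-95520) = (40 + 176)/(-95520) = 216*(-1/95520) = -9/3980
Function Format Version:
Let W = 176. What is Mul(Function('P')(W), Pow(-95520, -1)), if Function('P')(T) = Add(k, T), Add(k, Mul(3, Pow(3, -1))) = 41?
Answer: Rational(-9, 3980) ≈ -0.0022613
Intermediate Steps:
k = 40 (k = Add(-1, 41) = 40)
Function('P')(T) = Add(40, T)
Mul(Function('P')(W), Pow(-95520, -1)) = Mul(Add(40, 176), Pow(-95520, -1)) = Mul(216, Rational(-1, 95520)) = Rational(-9, 3980)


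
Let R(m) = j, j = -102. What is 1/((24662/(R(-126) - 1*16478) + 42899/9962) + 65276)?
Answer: 20646245/1347762486442 ≈ 1.5319e-5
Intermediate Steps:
R(m) = -102
1/((24662/(R(-126) - 1*16478) + 42899/9962) + 65276) = 1/((24662/(-102 - 1*16478) + 42899/9962) + 65276) = 1/((24662/(-102 - 16478) + 42899*(1/9962)) + 65276) = 1/((24662/(-16580) + 42899/9962) + 65276) = 1/((24662*(-1/16580) + 42899/9962) + 65276) = 1/((-12331/8290 + 42899/9962) + 65276) = 1/(58197822/20646245 + 65276) = 1/(1347762486442/20646245) = 20646245/1347762486442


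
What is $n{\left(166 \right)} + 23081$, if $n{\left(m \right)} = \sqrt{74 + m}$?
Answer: $23081 + 4 \sqrt{15} \approx 23097.0$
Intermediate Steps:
$n{\left(166 \right)} + 23081 = \sqrt{74 + 166} + 23081 = \sqrt{240} + 23081 = 4 \sqrt{15} + 23081 = 23081 + 4 \sqrt{15}$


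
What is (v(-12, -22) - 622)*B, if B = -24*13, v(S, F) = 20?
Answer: 187824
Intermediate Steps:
B = -312
(v(-12, -22) - 622)*B = (20 - 622)*(-312) = -602*(-312) = 187824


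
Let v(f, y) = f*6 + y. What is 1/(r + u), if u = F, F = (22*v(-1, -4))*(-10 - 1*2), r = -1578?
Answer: 1/1062 ≈ 0.00094162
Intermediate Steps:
v(f, y) = y + 6*f (v(f, y) = 6*f + y = y + 6*f)
F = 2640 (F = (22*(-4 + 6*(-1)))*(-10 - 1*2) = (22*(-4 - 6))*(-10 - 2) = (22*(-10))*(-12) = -220*(-12) = 2640)
u = 2640
1/(r + u) = 1/(-1578 + 2640) = 1/1062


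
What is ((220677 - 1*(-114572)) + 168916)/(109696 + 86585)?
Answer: 168055/65427 ≈ 2.5686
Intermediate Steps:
((220677 - 1*(-114572)) + 168916)/(109696 + 86585) = ((220677 + 114572) + 168916)/196281 = (335249 + 168916)*(1/196281) = 504165*(1/196281) = 168055/65427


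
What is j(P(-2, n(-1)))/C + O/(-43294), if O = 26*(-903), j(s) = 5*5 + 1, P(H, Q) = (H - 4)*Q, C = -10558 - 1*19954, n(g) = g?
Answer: 178808773/330246632 ≈ 0.54144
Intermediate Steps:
C = -30512 (C = -10558 - 19954 = -30512)
P(H, Q) = Q*(-4 + H) (P(H, Q) = (-4 + H)*Q = Q*(-4 + H))
j(s) = 26 (j(s) = 25 + 1 = 26)
O = -23478
j(P(-2, n(-1)))/C + O/(-43294) = 26/(-30512) - 23478/(-43294) = 26*(-1/30512) - 23478*(-1/43294) = -13/15256 + 11739/21647 = 178808773/330246632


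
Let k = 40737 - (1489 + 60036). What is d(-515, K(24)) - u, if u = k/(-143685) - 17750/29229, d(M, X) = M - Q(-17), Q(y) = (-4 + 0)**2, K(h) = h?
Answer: -742711490339/1399922955 ≈ -530.54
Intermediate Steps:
Q(y) = 16 (Q(y) = (-4)**2 = 16)
k = -20788 (k = 40737 - 1*61525 = 40737 - 61525 = -20788)
d(M, X) = -16 + M (d(M, X) = M - 1*16 = M - 16 = -16 + M)
u = -647598766/1399922955 (u = -20788/(-143685) - 17750/29229 = -20788*(-1/143685) - 17750*1/29229 = 20788/143685 - 17750/29229 = -647598766/1399922955 ≈ -0.46260)
d(-515, K(24)) - u = (-16 - 515) - 1*(-647598766/1399922955) = -531 + 647598766/1399922955 = -742711490339/1399922955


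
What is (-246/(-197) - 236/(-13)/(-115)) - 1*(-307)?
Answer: 90737383/294515 ≈ 308.09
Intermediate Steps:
(-246/(-197) - 236/(-13)/(-115)) - 1*(-307) = (-246*(-1/197) - 236*(-1/13)*(-1/115)) + 307 = (246/197 + (236/13)*(-1/115)) + 307 = (246/197 - 236/1495) + 307 = 321278/294515 + 307 = 90737383/294515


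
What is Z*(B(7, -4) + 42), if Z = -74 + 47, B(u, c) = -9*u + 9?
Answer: 324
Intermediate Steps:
B(u, c) = 9 - 9*u
Z = -27
Z*(B(7, -4) + 42) = -27*((9 - 9*7) + 42) = -27*((9 - 63) + 42) = -27*(-54 + 42) = -27*(-12) = 324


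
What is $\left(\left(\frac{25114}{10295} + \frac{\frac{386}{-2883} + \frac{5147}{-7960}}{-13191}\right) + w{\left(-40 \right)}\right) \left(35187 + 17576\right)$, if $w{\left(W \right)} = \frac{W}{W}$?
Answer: $\frac{3900479879143939301}{21492838689480} \approx 1.8148 \cdot 10^{5}$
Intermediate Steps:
$w{\left(W \right)} = 1$
$\left(\left(\frac{25114}{10295} + \frac{\frac{386}{-2883} + \frac{5147}{-7960}}{-13191}\right) + w{\left(-40 \right)}\right) \left(35187 + 17576\right) = \left(\left(\frac{25114}{10295} + \frac{\frac{386}{-2883} + \frac{5147}{-7960}}{-13191}\right) + 1\right) \left(35187 + 17576\right) = \left(\left(25114 \cdot \frac{1}{10295} + \left(386 \left(- \frac{1}{2883}\right) + 5147 \left(- \frac{1}{7960}\right)\right) \left(- \frac{1}{13191}\right)\right) + 1\right) 52763 = \left(\left(\frac{866}{355} + \left(- \frac{386}{2883} - \frac{5147}{7960}\right) \left(- \frac{1}{13191}\right)\right) + 1\right) 52763 = \left(\left(\frac{866}{355} - - \frac{17911361}{302716037880}\right) + 1\right) 52763 = \left(\left(\frac{866}{355} + \frac{17911361}{302716037880}\right) + 1\right) 52763 = \left(\frac{52431689467447}{21492838689480} + 1\right) 52763 = \frac{73924528156927}{21492838689480} \cdot 52763 = \frac{3900479879143939301}{21492838689480}$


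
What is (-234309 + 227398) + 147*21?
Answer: -3824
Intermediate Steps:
(-234309 + 227398) + 147*21 = -6911 + 3087 = -3824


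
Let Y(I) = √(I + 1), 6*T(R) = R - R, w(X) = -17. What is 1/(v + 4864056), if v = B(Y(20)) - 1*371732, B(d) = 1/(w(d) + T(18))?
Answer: 17/76369507 ≈ 2.2260e-7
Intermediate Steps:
T(R) = 0 (T(R) = (R - R)/6 = (⅙)*0 = 0)
Y(I) = √(1 + I)
B(d) = -1/17 (B(d) = 1/(-17 + 0) = 1/(-17) = -1/17)
v = -6319445/17 (v = -1/17 - 1*371732 = -1/17 - 371732 = -6319445/17 ≈ -3.7173e+5)
1/(v + 4864056) = 1/(-6319445/17 + 4864056) = 1/(76369507/17) = 17/76369507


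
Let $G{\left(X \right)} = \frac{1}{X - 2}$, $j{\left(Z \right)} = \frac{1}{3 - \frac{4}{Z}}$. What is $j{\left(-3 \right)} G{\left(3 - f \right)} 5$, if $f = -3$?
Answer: $\frac{15}{52} \approx 0.28846$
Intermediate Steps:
$G{\left(X \right)} = \frac{1}{-2 + X}$
$j{\left(-3 \right)} G{\left(3 - f \right)} 5 = \frac{\left(-3\right) \frac{1}{-4 + 3 \left(-3\right)}}{-2 + \left(3 - -3\right)} 5 = \frac{\left(-3\right) \frac{1}{-4 - 9}}{-2 + \left(3 + 3\right)} 5 = \frac{\left(-3\right) \frac{1}{-13}}{-2 + 6} \cdot 5 = \frac{\left(-3\right) \left(- \frac{1}{13}\right)}{4} \cdot 5 = \frac{3}{13} \cdot \frac{1}{4} \cdot 5 = \frac{3}{52} \cdot 5 = \frac{15}{52}$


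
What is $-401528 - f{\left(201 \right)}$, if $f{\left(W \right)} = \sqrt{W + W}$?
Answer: $-401528 - \sqrt{402} \approx -4.0155 \cdot 10^{5}$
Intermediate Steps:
$f{\left(W \right)} = \sqrt{2} \sqrt{W}$ ($f{\left(W \right)} = \sqrt{2 W} = \sqrt{2} \sqrt{W}$)
$-401528 - f{\left(201 \right)} = -401528 - \sqrt{2} \sqrt{201} = -401528 - \sqrt{402}$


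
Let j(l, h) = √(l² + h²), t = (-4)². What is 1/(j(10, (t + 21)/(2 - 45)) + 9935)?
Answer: 18369815/182503925756 - 43*√186269/182503925756 ≈ 0.00010055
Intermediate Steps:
t = 16
j(l, h) = √(h² + l²)
1/(j(10, (t + 21)/(2 - 45)) + 9935) = 1/(√(((16 + 21)/(2 - 45))² + 10²) + 9935) = 1/(√((37/(-43))² + 100) + 9935) = 1/(√((37*(-1/43))² + 100) + 9935) = 1/(√((-37/43)² + 100) + 9935) = 1/(√(1369/1849 + 100) + 9935) = 1/(√(186269/1849) + 9935) = 1/(√186269/43 + 9935) = 1/(9935 + √186269/43)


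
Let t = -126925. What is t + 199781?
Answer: 72856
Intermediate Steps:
t + 199781 = -126925 + 199781 = 72856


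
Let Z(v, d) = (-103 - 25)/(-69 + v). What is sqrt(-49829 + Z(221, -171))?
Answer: I*sqrt(17988573)/19 ≈ 223.23*I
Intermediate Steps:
Z(v, d) = -128/(-69 + v)
sqrt(-49829 + Z(221, -171)) = sqrt(-49829 - 128/(-69 + 221)) = sqrt(-49829 - 128/152) = sqrt(-49829 - 128*1/152) = sqrt(-49829 - 16/19) = sqrt(-946767/19) = I*sqrt(17988573)/19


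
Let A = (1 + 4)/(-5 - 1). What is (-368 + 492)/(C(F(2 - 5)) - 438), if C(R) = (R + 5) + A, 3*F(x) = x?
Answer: -744/2609 ≈ -0.28517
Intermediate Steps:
A = -⅚ (A = 5/(-6) = 5*(-⅙) = -⅚ ≈ -0.83333)
F(x) = x/3
C(R) = 25/6 + R (C(R) = (R + 5) - ⅚ = (5 + R) - ⅚ = 25/6 + R)
(-368 + 492)/(C(F(2 - 5)) - 438) = (-368 + 492)/((25/6 + (2 - 5)/3) - 438) = 124/((25/6 + (⅓)*(-3)) - 438) = 124/((25/6 - 1) - 438) = 124/(19/6 - 438) = 124/(-2609/6) = 124*(-6/2609) = -744/2609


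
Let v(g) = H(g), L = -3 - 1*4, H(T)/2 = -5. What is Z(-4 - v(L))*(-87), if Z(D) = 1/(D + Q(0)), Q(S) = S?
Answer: -29/2 ≈ -14.500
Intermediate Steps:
H(T) = -10 (H(T) = 2*(-5) = -10)
L = -7 (L = -3 - 4 = -7)
v(g) = -10
Z(D) = 1/D (Z(D) = 1/(D + 0) = 1/D)
Z(-4 - v(L))*(-87) = -87/(-4 - 1*(-10)) = -87/(-4 + 10) = -87/6 = (⅙)*(-87) = -29/2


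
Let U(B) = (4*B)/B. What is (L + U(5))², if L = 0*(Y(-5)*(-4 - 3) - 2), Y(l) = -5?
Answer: 16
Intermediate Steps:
U(B) = 4
L = 0 (L = 0*(-5*(-4 - 3) - 2) = 0*(-5*(-7) - 2) = 0*(35 - 2) = 0*33 = 0)
(L + U(5))² = (0 + 4)² = 4² = 16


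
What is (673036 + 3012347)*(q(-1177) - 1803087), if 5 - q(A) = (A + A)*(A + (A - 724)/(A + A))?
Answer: -16848977729337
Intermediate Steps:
q(A) = 5 - 2*A*(A + (-724 + A)/(2*A)) (q(A) = 5 - (A + A)*(A + (A - 724)/(A + A)) = 5 - 2*A*(A + (-724 + A)/((2*A))) = 5 - 2*A*(A + (-724 + A)*(1/(2*A))) = 5 - 2*A*(A + (-724 + A)/(2*A)))
(673036 + 3012347)*(q(-1177) - 1803087) = (673036 + 3012347)*((729 - 1*(-1177) - 2*(-1177)²) - 1803087) = 3685383*((729 + 1177 - 2*1385329) - 1803087) = 3685383*((729 + 1177 - 2770658) - 1803087) = 3685383*(-2768752 - 1803087) = 3685383*(-4571839) = -16848977729337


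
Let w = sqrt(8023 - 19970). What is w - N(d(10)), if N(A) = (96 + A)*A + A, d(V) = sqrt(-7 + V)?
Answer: -3 - 97*sqrt(3) + I*sqrt(11947) ≈ -171.01 + 109.3*I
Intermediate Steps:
N(A) = A + A*(96 + A) (N(A) = A*(96 + A) + A = A + A*(96 + A))
w = I*sqrt(11947) (w = sqrt(-11947) = I*sqrt(11947) ≈ 109.3*I)
w - N(d(10)) = I*sqrt(11947) - sqrt(-7 + 10)*(97 + sqrt(-7 + 10)) = I*sqrt(11947) - sqrt(3)*(97 + sqrt(3))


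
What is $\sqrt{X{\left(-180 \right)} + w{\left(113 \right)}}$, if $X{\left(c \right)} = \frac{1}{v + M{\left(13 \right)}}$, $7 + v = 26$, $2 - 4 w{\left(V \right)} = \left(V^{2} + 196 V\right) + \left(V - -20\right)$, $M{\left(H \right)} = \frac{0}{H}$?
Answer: $\frac{i \sqrt{3163063}}{19} \approx 93.605 i$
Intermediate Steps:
$M{\left(H \right)} = 0$
$w{\left(V \right)} = - \frac{9}{2} - \frac{197 V}{4} - \frac{V^{2}}{4}$ ($w{\left(V \right)} = \frac{1}{2} - \frac{\left(V^{2} + 196 V\right) + \left(V - -20\right)}{4} = \frac{1}{2} - \frac{\left(V^{2} + 196 V\right) + \left(V + 20\right)}{4} = \frac{1}{2} - \frac{\left(V^{2} + 196 V\right) + \left(20 + V\right)}{4} = \frac{1}{2} - \frac{20 + V^{2} + 197 V}{4} = \frac{1}{2} - \left(5 + \frac{V^{2}}{4} + \frac{197 V}{4}\right) = - \frac{9}{2} - \frac{197 V}{4} - \frac{V^{2}}{4}$)
$v = 19$ ($v = -7 + 26 = 19$)
$X{\left(c \right)} = \frac{1}{19}$ ($X{\left(c \right)} = \frac{1}{19 + 0} = \frac{1}{19}$)
$\sqrt{X{\left(-180 \right)} + w{\left(113 \right)}} = \sqrt{\frac{1}{19} - \left(\frac{22279}{4} + \frac{12769}{4}\right)} = \sqrt{\frac{1}{19} - 8762} = \sqrt{- \frac{166477}{19}} = \frac{i \sqrt{3163063}}{19}$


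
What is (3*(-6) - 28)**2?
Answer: 2116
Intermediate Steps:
(3*(-6) - 28)**2 = (-18 - 28)**2 = (-46)**2 = 2116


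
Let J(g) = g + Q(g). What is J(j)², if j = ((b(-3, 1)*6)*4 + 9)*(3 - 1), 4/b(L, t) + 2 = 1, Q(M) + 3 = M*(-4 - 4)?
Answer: 1476225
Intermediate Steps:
Q(M) = -3 - 8*M (Q(M) = -3 + M*(-4 - 4) = -3 + M*(-8) = -3 - 8*M)
b(L, t) = -4 (b(L, t) = 4/(-2 + 1) = 4/(-1) = 4*(-1) = -4)
j = -174 (j = (-4*6*4 + 9)*(3 - 1) = (-24*4 + 9)*2 = (-96 + 9)*2 = -87*2 = -174)
J(g) = -3 - 7*g (J(g) = g + (-3 - 8*g) = -3 - 7*g)
J(j)² = (-3 - 7*(-174))² = (-3 + 1218)² = 1215² = 1476225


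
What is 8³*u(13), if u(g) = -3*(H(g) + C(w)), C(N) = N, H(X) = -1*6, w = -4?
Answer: 15360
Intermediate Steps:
H(X) = -6
u(g) = 30 (u(g) = -3*(-6 - 4) = -3*(-10) = 30)
8³*u(13) = 8³*30 = 512*30 = 15360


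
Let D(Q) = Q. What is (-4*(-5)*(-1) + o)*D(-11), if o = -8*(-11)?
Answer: -748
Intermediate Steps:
o = 88
(-4*(-5)*(-1) + o)*D(-11) = (-4*(-5)*(-1) + 88)*(-11) = (20*(-1) + 88)*(-11) = (-20 + 88)*(-11) = 68*(-11) = -748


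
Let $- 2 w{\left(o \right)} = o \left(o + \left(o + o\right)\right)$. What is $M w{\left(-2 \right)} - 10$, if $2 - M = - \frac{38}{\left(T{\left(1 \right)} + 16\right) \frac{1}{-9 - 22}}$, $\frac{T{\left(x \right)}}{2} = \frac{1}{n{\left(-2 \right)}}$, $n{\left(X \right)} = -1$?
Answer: $\frac{3380}{7} \approx 482.86$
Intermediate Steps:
$w{\left(o \right)} = - \frac{3 o^{2}}{2}$ ($w{\left(o \right)} = - \frac{o \left(o + \left(o + o\right)\right)}{2} = - \frac{o \left(o + 2 o\right)}{2} = - \frac{o 3 o}{2} = - \frac{3 o^{2}}{2}$)
$T{\left(x \right)} = -2$ ($T{\left(x \right)} = \frac{2}{-1} = 2 \left(-1\right) = -2$)
$M = - \frac{575}{7}$ ($M = 2 - - \frac{38}{\left(-2 + 16\right) \frac{1}{-9 - 22}} = 2 - - \frac{38}{14 \frac{1}{-31}} = 2 - - \frac{38}{14 \left(- \frac{1}{31}\right)} = 2 - - \frac{38}{- \frac{14}{31}} = 2 - \left(-38\right) \left(- \frac{31}{14}\right) = 2 - \frac{589}{7} = - \frac{575}{7} \approx -82.143$)
$M w{\left(-2 \right)} - 10 = - \frac{575 \left(- \frac{3 \left(-2\right)^{2}}{2}\right)}{7} - 10 = - \frac{575 \left(\left(- \frac{3}{2}\right) 4\right)}{7} - 10 = \left(- \frac{575}{7}\right) \left(-6\right) - 10 = \frac{3450}{7} - 10 = \frac{3380}{7}$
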